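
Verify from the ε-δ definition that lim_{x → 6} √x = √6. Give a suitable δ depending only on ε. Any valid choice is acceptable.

Suppose ε > 0. We want δ > 0 such that 0 < |x − 6| < δ implies |√x − √6| < ε.
Multiplying by the conjugate, |√x − √6| = |x − 6|/(√x + √6).
Restrict δ ≤ 6 so that |x − 6| < 6 forces x > 0, and then √x + √6 > √6.
Hence |√x − √6| < |x − 6|/√6, which is < ε once |x − 6| < √6·ε.
Take δ = min(6, √6·ε). If 0 < |x − 6| < δ then x > 0 and |√x − √6| < |x − 6|/√6 < ε.

δ = min(6, √6·ε)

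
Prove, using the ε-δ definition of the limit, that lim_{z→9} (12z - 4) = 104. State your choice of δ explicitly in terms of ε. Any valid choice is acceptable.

Suppose ε > 0. We need δ > 0 so that 0 < |z − 9| < δ implies |(12z - 4) − 104| < ε.
|(12z - 4) − 104| = |12z - 108| = 12|z − 9|.
Thus it suffices that |z − 9| < ε/12.
Choosing δ = ε/12 gives |(12z - 4) − 104| = 12|z − 9| < ε whenever |z − 9| < δ.

δ = ε/12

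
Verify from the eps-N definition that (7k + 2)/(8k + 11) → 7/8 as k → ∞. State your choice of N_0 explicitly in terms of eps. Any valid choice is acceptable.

Fix eps > 0. For k ≥ 1, |(7k + 2)/(8k + 11) − (7/8)| = |-61|/(8(8k + 11)) = 61/(8(8k + 11)).
Since 8k + 11 ≥ 8k for k ≥ 1, this is ≤ 61/(8·8k) = (61/64)/k.
So |(7k + 2)/(8k + 11) − (7/8)| < eps whenever k > (61/64)/eps.
Take N_0 = (61/64)/eps. If k > N_0 then |(7k + 2)/(8k + 11) − (7/8)| ≤ (61/64)/k < eps.

N_0 = (61/64)/eps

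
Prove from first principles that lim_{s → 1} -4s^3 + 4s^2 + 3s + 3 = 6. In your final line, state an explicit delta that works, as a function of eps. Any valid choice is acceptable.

Let eps > 0 be given. We want delta > 0 such that 0 < |s − 1| < delta implies |(-4s^3 + 4s^2 + 3s + 3) − 6| < eps.
(-4s^3 + 4s^2 + 3s + 3) − 6 = -4s^3 + 4s^2 + 3s - 3 = (s − 1)(-4s^2 + 3).
So |(-4s^3 + 4s^2 + 3s + 3) − 6| = |s − 1|·|-4s^2 + 3|.
Assume first that |s − 1| < 1, so |s| < 2. Then |-4s^2 + 3| ≤ 4·2^2 + 3 = 19.
Hence |(-4s^3 + 4s^2 + 3s + 3) − 6| ≤ 19|s − 1| < eps provided |s − 1| < eps/19.
Choosing delta = min(1, eps/19) ensures both conditions, hence |(-4s^3 + 4s^2 + 3s + 3) − 6| < eps.

delta = min(1, eps/19)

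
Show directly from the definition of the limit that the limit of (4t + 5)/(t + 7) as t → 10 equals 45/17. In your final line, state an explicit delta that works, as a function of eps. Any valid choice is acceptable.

delta = min(17/2, (289/46)eps)

Fix eps > 0. We want delta > 0 with 0 < |t − 10| < delta ⇒ |(4t + 5)/(t + 7) − (45/17)| < eps.
Combining over a common denominator, (4t + 5)/(t + 7) − (45/17) = [(4t + 5)·17 − 45·(t + 7)] / [17·(t + 7)] = 23(t − 10) / (17(t + 7)).
So |(4t + 5)/(t + 7) − (45/17)| = 23|t − 10| / (17·|t + 7|).
Require delta ≤ 17/2, so |t + 7| ≥ |17| − |t − 10| > 17 − 17/2 = 17/2.
Hence |(4t + 5)/(t + 7) − (45/17)| < 23|t − 10|/(17·(17/2)) = (46/289)|t − 10|, which is < eps once |t − 10| < (289/46)eps.
Take delta = min(17/2, (289/46)eps). Then 0 < |t − 10| < delta forces both bounds, so |(4t + 5)/(t + 7) − (45/17)| < eps.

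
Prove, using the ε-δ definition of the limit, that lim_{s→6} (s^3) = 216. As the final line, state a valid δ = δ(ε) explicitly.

δ = min(2, ε/148)

Fix ε > 0. We seek δ > 0 with 0 < |s − 6| < δ ⇒ |s^3 − 216| < ε.
Factor: s^3 − 216 = (s − 6)(s^2 + 6s + 36), so |s^3 − 216| = |s − 6|·|s^2 + 6s + 36|.
Impose δ ≤ 2 so that |s| < 8; then |s^2 + 6s + 36| ≤ 148.
Hence |s^3 − 216| ≤ 148|s − 6|, which is < ε once |s − 6| < ε/148.
Take δ = min(2, ε/148). If 0 < |s − 6| < δ then both bounds hold and |s^3 − 216| ≤ 148|s − 6| < 148·(ε/148) = ε.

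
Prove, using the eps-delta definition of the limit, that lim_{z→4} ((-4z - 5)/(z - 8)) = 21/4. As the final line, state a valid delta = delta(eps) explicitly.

Fix eps > 0. We want delta > 0 with 0 < |z − 4| < delta ⇒ |(-4z - 5)/(z - 8) − (21/4)| < eps.
Combining over a common denominator, (-4z - 5)/(z - 8) − (21/4) = [(-4z - 5)·(-4) − (-21)·(z - 8)] / [(-4)·(z - 8)] = 37(z − 4) / ((-4)(z - 8)).
So |(-4z - 5)/(z - 8) − (21/4)| = 37|z − 4| / (4·|z − 8|).
Restrict delta ≤ 2. Then |z − 4| < 2 gives |z − 8| = |(z − 4) + (-4)| ≥ 4 − 2 = 2.
Hence |(-4z - 5)/(z - 8) − (21/4)| < 37|z − 4|/(4·2) = (37/8)|z − 4|, which is < eps once |z − 4| < (8/37)eps.
Take delta = min(2, (8/37)eps). Then 0 < |z − 4| < delta forces both bounds, so |(-4z - 5)/(z - 8) − (21/4)| < eps.

delta = min(2, (8/37)eps)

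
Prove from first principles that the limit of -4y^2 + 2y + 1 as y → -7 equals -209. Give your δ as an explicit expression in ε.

δ = min(2, ε/66)

Fix ε > 0. We want δ > 0 such that 0 < |y + 7| < δ implies |(-4y^2 + 2y + 1) + 209| < ε.
(-4y^2 + 2y + 1) + 209 = -4y^2 + 2y + 210 = (y + 7)(-4y + 30).
So |(-4y^2 + 2y + 1) + 209| = |y + 7|·|-4y + 30|.
Assume first that |y + 7| < 2, so |y| < 9. Then |-4y + 30| ≤ 4·9 + 30 = 66.
Hence |(-4y^2 + 2y + 1) + 209| ≤ 66|y + 7| < ε provided |y + 7| < ε/66.
Take δ = min(2, ε/66). Then 0 < |y + 7| < δ gives both |y + 7| < 2 and |y + 7| < ε/66, so |(-4y^2 + 2y + 1) + 209| < ε.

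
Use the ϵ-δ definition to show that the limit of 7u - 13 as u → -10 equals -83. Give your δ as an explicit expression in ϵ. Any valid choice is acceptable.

Suppose ϵ > 0. We need δ > 0 so that 0 < |u + 10| < δ implies |(7u - 13) + 83| < ϵ.
|(7u - 13) + 83| = |7u + 70| = 7|u + 10|.
So 7|u + 10| < ϵ exactly when |u + 10| < ϵ/7.
Choosing δ = ϵ/7 gives |(7u - 13) + 83| = 7|u + 10| < ϵ whenever |u + 10| < δ.

δ = ϵ/7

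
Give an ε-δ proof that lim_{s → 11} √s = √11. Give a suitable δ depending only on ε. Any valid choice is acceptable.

δ = min(11, √11·ε)

Fix ε > 0. We want δ > 0 such that 0 < |s − 11| < δ implies |√s − √11| < ε.
Multiplying by the conjugate, |√s − √11| = |s − 11|/(√s + √11).
Restrict δ ≤ 11 so that |s − 11| < 11 forces s > 0, and then √s + √11 > √11.
Hence |√s − √11| < |s − 11|/√11, which is < ε once |s − 11| < √11·ε.
Take δ = min(11, √11·ε). If 0 < |s − 11| < δ then s > 0 and |√s − √11| < |s − 11|/√11 < ε.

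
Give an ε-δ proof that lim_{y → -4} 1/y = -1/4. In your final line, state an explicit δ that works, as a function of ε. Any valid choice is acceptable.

δ = min(2, 8ε)

Let ε > 0. We seek δ > 0 such that 0 < |y + 4| < δ implies |1/y + 1/4| < ε.
|1/y + 1/4| = |-4 − y|/(4·|y|) = |y + 4|/(4|y|).
Restrict δ ≤ 2. Then |y + 4| < 2 gives |y| > 2, so 4|y| > 8.
Then |1/y + 1/4| < |y + 4|/8, which is < ε when |y + 4| < 8ε.
Take δ = min(2, 8ε). Then 0 < |y + 4| < δ gives both |y + 4| < 2 and |y + 4| < 8ε, so |1/y + 1/4| < ε.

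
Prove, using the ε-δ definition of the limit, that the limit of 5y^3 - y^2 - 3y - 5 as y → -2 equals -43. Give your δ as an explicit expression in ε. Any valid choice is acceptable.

Let ε > 0. We want δ > 0 such that 0 < |y + 2| < δ implies |(5y^3 - y^2 - 3y - 5) + 43| < ε.
(5y^3 - y^2 - 3y - 5) + 43 = 5y^3 - y^2 - 3y + 38 = (y + 2)(5y^2 - 11y + 19).
So |(5y^3 - y^2 - 3y - 5) + 43| = |y + 2|·|5y^2 - 11y + 19|.
Require δ ≤ 1. Then |y + 2| < 1 gives |y| < 3, and by the triangle inequality |5y^2 - 11y + 19| ≤ 5·3^2 + 11·3 + 19 = 97.
Hence |(5y^3 - y^2 - 3y - 5) + 43| ≤ 97|y + 2| < ε provided |y + 2| < ε/97.
Choosing δ = min(1, ε/97) ensures both conditions, hence |(5y^3 - y^2 - 3y - 5) + 43| < ε.

δ = min(1, ε/97)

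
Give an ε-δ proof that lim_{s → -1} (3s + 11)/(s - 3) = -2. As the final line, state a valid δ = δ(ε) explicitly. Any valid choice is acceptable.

δ = min(2, (2/5)ε)

Let ε > 0 be given. We want δ > 0 with 0 < |s + 1| < δ ⇒ |(3s + 11)/(s - 3) + 2| < ε.
Combining over a common denominator, (3s + 11)/(s - 3) + 2 = [(3s + 11)·(-4) − 8·(s - 3)] / [(-4)·(s - 3)] = -20(s + 1) / ((-4)(s - 3)).
So |(3s + 11)/(s - 3) + 2| = 20|s + 1| / (4·|s − 3|).
Require δ ≤ 2, so |s − 3| ≥ |-4| − |s + 1| > 4 − 2 = 2.
Hence |(3s + 11)/(s - 3) + 2| < 20|s + 1|/(4·2) = (5/2)|s + 1|, which is < ε once |s + 1| < (2/5)ε.
Take δ = min(2, (2/5)ε). Then 0 < |s + 1| < δ forces both bounds, so |(3s + 11)/(s - 3) + 2| < ε.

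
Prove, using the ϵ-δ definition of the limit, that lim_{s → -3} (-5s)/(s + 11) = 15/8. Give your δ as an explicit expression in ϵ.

Fix ϵ > 0. We want δ > 0 with 0 < |s + 3| < δ ⇒ |(-5s)/(s + 11) − (15/8)| < ϵ.
Combining over a common denominator, (-5s)/(s + 11) − (15/8) = [(-5s)·8 − 15·(s + 11)] / [8·(s + 11)] = -55(s + 3) / (8(s + 11)).
So |(-5s)/(s + 11) − (15/8)| = 55|s + 3| / (8·|s + 11|).
Require δ ≤ 4, so |s + 11| ≥ |8| − |s + 3| > 8 − 4 = 4.
Hence |(-5s)/(s + 11) − (15/8)| < 55|s + 3|/(8·4) = (55/32)|s + 3|, which is < ϵ once |s + 3| < (32/55)ϵ.
Take δ = min(4, (32/55)ϵ). Then 0 < |s + 3| < δ forces both bounds, so |(-5s)/(s + 11) − (15/8)| < ϵ.

δ = min(4, (32/55)ϵ)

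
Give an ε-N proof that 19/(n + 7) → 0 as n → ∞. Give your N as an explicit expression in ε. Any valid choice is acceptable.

Fix ε > 0. For n ≥ 1, |19/(n + 7) − 0| = 19/(n + 7) ≤ 19/n.
We need 19/n < ε, i.e. n > 19/ε.
Take N = 19/ε. If n > N then |19/(n + 7)| ≤ 19/n < ε.

N = 19/ε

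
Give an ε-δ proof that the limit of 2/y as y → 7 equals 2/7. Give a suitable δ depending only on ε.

δ = min(7/2, (49/4)ε)

Let ε > 0 be given. We seek δ > 0 such that 0 < |y − 7| < δ implies |2/y − (2/7)| < ε.
|2/y − (2/7)| = 2·|7 − y|/(7·|y|) = 2|y − 7|/(7|y|).
Restrict δ ≤ 7/2. Then |y − 7| < 7/2 gives |y| > 7/2, so 7|y| > 49/2.
Then |2/y − (2/7)| < 2|y − 7|/(49/2), which is < ε when |y − 7| < (49/4)ε.
Take δ = min(7/2, (49/4)ε). Then 0 < |y − 7| < δ gives both |y − 7| < 7/2 and |y − 7| < (49/4)ε, so |2/y − (2/7)| < ε.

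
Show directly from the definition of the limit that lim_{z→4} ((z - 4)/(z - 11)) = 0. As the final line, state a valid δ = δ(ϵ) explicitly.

δ = min(7/2, (7/2)ϵ)

Let ϵ > 0 be given. We want δ > 0 with 0 < |z − 4| < δ ⇒ |(z - 4)/(z - 11) − 0| < ϵ.
Combining over a common denominator, (z - 4)/(z - 11) − 0 = [(z - 4)·(-7) − 0·(z - 11)] / [(-7)·(z - 11)] = -7(z − 4) / ((-7)(z - 11)).
So |(z - 4)/(z - 11) − 0| = 7|z − 4| / (7·|z − 11|).
Require δ ≤ 7/2, so |z − 11| ≥ |-7| − |z − 4| > 7 − 7/2 = 7/2.
Hence |(z - 4)/(z - 11) − 0| < 7|z − 4|/(7·(7/2)) = (2/7)|z − 4|, which is < ϵ once |z − 4| < (7/2)ϵ.
Take δ = min(7/2, (7/2)ϵ). Then 0 < |z − 4| < δ forces both bounds, so |(z - 4)/(z - 11) − 0| < ϵ.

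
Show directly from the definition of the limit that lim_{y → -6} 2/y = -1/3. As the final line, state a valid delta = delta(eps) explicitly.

delta = min(3, 9eps)

Let eps > 0 be given. We seek delta > 0 such that 0 < |y + 6| < delta implies |2/y + 1/3| < eps.
|2/y + 1/3| = 2·|-6 − y|/(6·|y|) = 2|y + 6|/(6|y|).
Require delta ≤ 3 so that |y| > 6 − 3 = 3, hence 6|y| > 18.
Then |2/y + 1/3| < 2|y + 6|/18, which is < eps when |y + 6| < 9eps.
Take delta = min(3, 9eps). Then 0 < |y + 6| < delta gives both |y + 6| < 3 and |y + 6| < 9eps, so |2/y + 1/3| < eps.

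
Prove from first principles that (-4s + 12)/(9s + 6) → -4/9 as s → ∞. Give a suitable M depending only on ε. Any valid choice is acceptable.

M = (44/27)/ε

Let ε > 0. We seek M > 0 such that s > M implies |(-4s + 12)/(9s + 6) + 4/9| < ε.
(-4s + 12)/(9s + 6) + 4/9 = (9(-4s + 12) − (-4)(9s + 6)) / (9(9s + 6)) = 132/(9(9s + 6)).
For s > 0 we have 9s + 6 > 9s, so |(-4s + 12)/(9s + 6) + 4/9| = 132/(9(9s + 6)) < 132/(9·9s) = (44/27)/s.
Thus |(-4s + 12)/(9s + 6) + 4/9| < ε whenever s > (44/27)/ε.
Take M = (44/27)/ε. If s > M then |(-4s + 12)/(9s + 6) + 4/9| < (44/27)/s < ε.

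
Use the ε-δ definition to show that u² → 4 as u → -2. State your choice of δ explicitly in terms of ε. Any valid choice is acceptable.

δ = min(2, ε/6)

Suppose ε > 0. We seek δ > 0 with 0 < |u + 2| < δ ⇒ |u² − 4| < ε.
Factor: u² − 4 = (u + 2)(u - 2), so |u² − 4| = |u + 2|·|u - 2|.
Restrict δ ≤ 2. Then |u + 2| < 2 gives |u| < 4, so by the triangle inequality |u - 2| ≤ 4 + 2 = 6.
Hence |u² − 4| ≤ 6|u + 2|, which is < ε once |u + 2| < ε/6.
Take δ = min(2, ε/6). If 0 < |u + 2| < δ then both bounds hold and |u² − 4| ≤ 6|u + 2| < 6·(ε/6) = ε.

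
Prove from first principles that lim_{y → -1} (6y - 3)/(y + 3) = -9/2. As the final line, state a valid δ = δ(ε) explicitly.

δ = min(1, (2/21)ε)

Suppose ε > 0. We want δ > 0 with 0 < |y + 1| < δ ⇒ |(6y - 3)/(y + 3) + 9/2| < ε.
Combining over a common denominator, (6y - 3)/(y + 3) + 9/2 = [(6y - 3)·2 − (-9)·(y + 3)] / [2·(y + 3)] = 21(y + 1) / (2(y + 3)).
So |(6y - 3)/(y + 3) + 9/2| = 21|y + 1| / (2·|y + 3|).
Restrict δ ≤ 1. Then |y + 1| < 1 gives |y + 3| = |(y + 1) + 2| ≥ 2 − 1 = 1.
Hence |(6y - 3)/(y + 3) + 9/2| < 21|y + 1|/(2·1) = (21/2)|y + 1|, which is < ε once |y + 1| < (2/21)ε.
Take δ = min(1, (2/21)ε). Then 0 < |y + 1| < δ forces both bounds, so |(6y - 3)/(y + 3) + 9/2| < ε.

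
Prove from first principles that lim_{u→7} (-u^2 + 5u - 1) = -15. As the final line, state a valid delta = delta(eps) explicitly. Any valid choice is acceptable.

delta = min(2, eps/11)

Let eps > 0. We want delta > 0 such that 0 < |u − 7| < delta implies |(-u^2 + 5u - 1) + 15| < eps.
(-u^2 + 5u - 1) + 15 = -u^2 + 5u + 14 = (u − 7)(-u - 2).
So |(-u^2 + 5u - 1) + 15| = |u − 7|·|-u - 2|.
Assume first that |u − 7| < 2, so |u| < 9. Then |-u - 2| ≤ 9 + 2 = 11.
Hence |(-u^2 + 5u - 1) + 15| ≤ 11|u − 7| < eps provided |u − 7| < eps/11.
Take delta = min(2, eps/11). Then 0 < |u − 7| < delta gives both |u − 7| < 2 and |u − 7| < eps/11, so |(-u^2 + 5u - 1) + 15| < eps.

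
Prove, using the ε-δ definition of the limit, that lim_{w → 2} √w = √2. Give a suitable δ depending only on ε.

Suppose ε > 0. We want δ > 0 such that 0 < |w − 2| < δ implies |√w − √2| < ε.
Rationalise: √w − √2 = (w − 2)/(√w + √2), so |√w − √2| = |w − 2|/(√w + √2).
Restrict δ ≤ 2 so that |w − 2| < 2 forces w > 0, and then √w + √2 > √2.
Hence |√w − √2| < |w − 2|/√2, which is < ε once |w − 2| < √2·ε.
Take δ = min(2, √2·ε). If 0 < |w − 2| < δ then w > 0 and |√w − √2| < |w − 2|/√2 < ε.

δ = min(2, √2·ε)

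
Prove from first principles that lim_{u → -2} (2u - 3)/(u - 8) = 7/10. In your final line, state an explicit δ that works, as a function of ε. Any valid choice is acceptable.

δ = min(5, (50/13)ε)

Let ε > 0. We want δ > 0 with 0 < |u + 2| < δ ⇒ |(2u - 3)/(u - 8) − (7/10)| < ε.
Combining over a common denominator, (2u - 3)/(u - 8) − (7/10) = [(2u - 3)·(-10) − (-7)·(u - 8)] / [(-10)·(u - 8)] = -13(u + 2) / ((-10)(u - 8)).
So |(2u - 3)/(u - 8) − (7/10)| = 13|u + 2| / (10·|u − 8|).
Restrict δ ≤ 5. Then |u + 2| < 5 gives |u − 8| = |(u + 2) + (-10)| ≥ 10 − 5 = 5.
Hence |(2u - 3)/(u - 8) − (7/10)| < 13|u + 2|/(10·5) = (13/50)|u + 2|, which is < ε once |u + 2| < (50/13)ε.
Take δ = min(5, (50/13)ε). Then 0 < |u + 2| < δ forces both bounds, so |(2u - 3)/(u - 8) − (7/10)| < ε.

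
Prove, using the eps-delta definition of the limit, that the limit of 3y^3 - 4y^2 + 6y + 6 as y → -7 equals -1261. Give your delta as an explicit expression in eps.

Let eps > 0 be given. We want delta > 0 such that 0 < |y + 7| < delta implies |(3y^3 - 4y^2 + 6y + 6) + 1261| < eps.
(3y^3 - 4y^2 + 6y + 6) + 1261 = 3y^3 - 4y^2 + 6y + 1267 = (y + 7)(3y^2 - 25y + 181).
So |(3y^3 - 4y^2 + 6y + 6) + 1261| = |y + 7|·|3y^2 - 25y + 181|.
Require delta ≤ 2. Then |y + 7| < 2 gives |y| < 9, and by the triangle inequality |3y^2 - 25y + 181| ≤ 3·9^2 + 25·9 + 181 = 649.
Hence |(3y^3 - 4y^2 + 6y + 6) + 1261| ≤ 649|y + 7| < eps provided |y + 7| < eps/649.
Choosing delta = min(2, eps/649) ensures both conditions, hence |(3y^3 - 4y^2 + 6y + 6) + 1261| < eps.

delta = min(2, eps/649)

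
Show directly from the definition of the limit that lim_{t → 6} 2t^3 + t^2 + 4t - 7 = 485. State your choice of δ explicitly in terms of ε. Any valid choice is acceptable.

δ = min(1, ε/271)

Let ε > 0 be given. We want δ > 0 such that 0 < |t − 6| < δ implies |(2t^3 + t^2 + 4t - 7) − 485| < ε.
(2t^3 + t^2 + 4t - 7) − 485 = 2t^3 + t^2 + 4t - 492 = (t − 6)(2t^2 + 13t + 82).
So |(2t^3 + t^2 + 4t - 7) − 485| = |t − 6|·|2t^2 + 13t + 82|.
Require δ ≤ 1. Then |t − 6| < 1 gives |t| < 7, and by the triangle inequality |2t^2 + 13t + 82| ≤ 2·7^2 + 13·7 + 82 = 271.
Hence |(2t^3 + t^2 + 4t - 7) − 485| ≤ 271|t − 6| < ε provided |t − 6| < ε/271.
Choosing δ = min(1, ε/271) ensures both conditions, hence |(2t^3 + t^2 + 4t - 7) − 485| < ε.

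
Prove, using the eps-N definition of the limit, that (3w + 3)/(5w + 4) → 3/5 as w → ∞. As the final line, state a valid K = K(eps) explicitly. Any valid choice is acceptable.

Let eps > 0. We seek K > 0 such that w > K implies |(3w + 3)/(5w + 4) − (3/5)| < eps.
(3w + 3)/(5w + 4) − (3/5) = (5(3w + 3) − 3(5w + 4)) / (5(5w + 4)) = 3/(5(5w + 4)).
For w > 0 we have 5w + 4 > 5w, so |(3w + 3)/(5w + 4) − (3/5)| = 3/(5(5w + 4)) < 3/(5·5w) = (3/25)/w.
Thus |(3w + 3)/(5w + 4) − (3/5)| < eps whenever w > (3/25)/eps.
Take K = (3/25)/eps. If w > K then |(3w + 3)/(5w + 4) − (3/5)| < (3/25)/w < eps.

K = (3/25)/eps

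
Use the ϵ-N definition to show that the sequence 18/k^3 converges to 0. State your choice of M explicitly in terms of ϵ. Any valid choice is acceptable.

Fix ϵ > 0. For k ≥ 1, |18/k^3 − 0| = 18/k^3.
18/k^3 < ϵ ⇔ k^3 > 18/ϵ ⇔ k > (18/ϵ)^{1/3}.
Take M = (18/ϵ)^{1/3}. Then k > M implies 18/k^3 < ϵ.

M = (18/ϵ)^{1/3}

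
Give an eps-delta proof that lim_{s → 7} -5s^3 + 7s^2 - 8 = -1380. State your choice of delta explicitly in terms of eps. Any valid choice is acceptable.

delta = min(1, eps/740)

Let eps > 0 be given. We want delta > 0 such that 0 < |s − 7| < delta implies |(-5s^3 + 7s^2 - 8) + 1380| < eps.
(-5s^3 + 7s^2 - 8) + 1380 = -5s^3 + 7s^2 + 1372 = (s − 7)(-5s^2 - 28s - 196).
So |(-5s^3 + 7s^2 - 8) + 1380| = |s − 7|·|-5s^2 - 28s - 196|.
Assume first that |s − 7| < 1, so |s| < 8. Then |-5s^2 - 28s - 196| ≤ 5·8^2 + 28·8 + 196 = 740.
Hence |(-5s^3 + 7s^2 - 8) + 1380| ≤ 740|s − 7| < eps provided |s − 7| < eps/740.
Choosing delta = min(1, eps/740) ensures both conditions, hence |(-5s^3 + 7s^2 - 8) + 1380| < eps.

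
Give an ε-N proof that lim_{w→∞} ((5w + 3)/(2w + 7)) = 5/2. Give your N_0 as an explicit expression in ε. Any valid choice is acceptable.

N_0 = (29/4)/ε

Suppose ε > 0. We seek N_0 > 0 such that w > N_0 implies |(5w + 3)/(2w + 7) − (5/2)| < ε.
(5w + 3)/(2w + 7) − (5/2) = (2(5w + 3) − 5(2w + 7)) / (2(2w + 7)) = -29/(2(2w + 7)).
For w > 0 we have 2w + 7 > 2w, so |(5w + 3)/(2w + 7) − (5/2)| = 29/(2(2w + 7)) < 29/(2·2w) = (29/4)/w.
Thus |(5w + 3)/(2w + 7) − (5/2)| < ε whenever w > (29/4)/ε.
Take N_0 = (29/4)/ε. If w > N_0 then |(5w + 3)/(2w + 7) − (5/2)| < (29/4)/w < ε.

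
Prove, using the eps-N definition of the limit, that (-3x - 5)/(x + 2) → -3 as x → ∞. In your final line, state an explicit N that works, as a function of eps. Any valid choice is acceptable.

N = 1/eps

Suppose eps > 0. We seek N > 0 such that x > N implies |(-3x - 5)/(x + 2) + 3| < eps.
(-3x - 5)/(x + 2) + 3 = ((-3x - 5) − (-3)(x + 2)) / ((x + 2)) = 1/((x + 2)).
For x > 0 we have x + 2 > x, so |(-3x - 5)/(x + 2) + 3| = 1/((x + 2)) < 1/(x) = 1/x.
Thus |(-3x - 5)/(x + 2) + 3| < eps whenever x > 1/eps.
Take N = 1/eps. If x > N then |(-3x - 5)/(x + 2) + 3| < 1/x < eps.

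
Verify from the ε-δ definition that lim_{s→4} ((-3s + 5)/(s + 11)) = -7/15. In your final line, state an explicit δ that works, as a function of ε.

δ = min(15/2, (225/76)ε)

Suppose ε > 0. We want δ > 0 with 0 < |s − 4| < δ ⇒ |(-3s + 5)/(s + 11) + 7/15| < ε.
Combining over a common denominator, (-3s + 5)/(s + 11) + 7/15 = [(-3s + 5)·15 − (-7)·(s + 11)] / [15·(s + 11)] = -38(s − 4) / (15(s + 11)).
So |(-3s + 5)/(s + 11) + 7/15| = 38|s − 4| / (15·|s + 11|).
Restrict δ ≤ 15/2. Then |s − 4| < 15/2 gives |s + 11| = |(s − 4) + 15| ≥ 15 − 15/2 = 15/2.
Hence |(-3s + 5)/(s + 11) + 7/15| < 38|s − 4|/(15·(15/2)) = (76/225)|s − 4|, which is < ε once |s − 4| < (225/76)ε.
Take δ = min(15/2, (225/76)ε). Then 0 < |s − 4| < δ forces both bounds, so |(-3s + 5)/(s + 11) + 7/15| < ε.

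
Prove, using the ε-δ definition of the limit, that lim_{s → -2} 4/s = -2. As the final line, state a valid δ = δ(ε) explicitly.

δ = min(1, (1/2)ε)

Suppose ε > 0. We seek δ > 0 such that 0 < |s + 2| < δ implies |4/s + 2| < ε.
|4/s + 2| = 4·|-2 − s|/(2·|s|) = 4|s + 2|/(2|s|).
Restrict δ ≤ 1. Then |s + 2| < 1 gives |s| > 1, so 2|s| > 2.
Then |4/s + 2| < 4|s + 2|/2, which is < ε when |s + 2| < (1/2)ε.
Take δ = min(1, (1/2)ε). Then 0 < |s + 2| < δ gives both |s + 2| < 1 and |s + 2| < (1/2)ε, so |4/s + 2| < ε.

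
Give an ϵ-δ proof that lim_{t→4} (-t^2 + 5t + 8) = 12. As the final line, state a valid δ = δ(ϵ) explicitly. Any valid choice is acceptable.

δ = min(1, ϵ/6)

Suppose ϵ > 0. We want δ > 0 such that 0 < |t − 4| < δ implies |(-t^2 + 5t + 8) − 12| < ϵ.
(-t^2 + 5t + 8) − 12 = -t^2 + 5t - 4 = (t − 4)(-t + 1).
So |(-t^2 + 5t + 8) − 12| = |t − 4|·|-t + 1|.
Assume first that |t − 4| < 1, so |t| < 5. Then |-t + 1| ≤ 5 + 1 = 6.
Hence |(-t^2 + 5t + 8) − 12| ≤ 6|t − 4| < ϵ provided |t − 4| < ϵ/6.
Take δ = min(1, ϵ/6). Then 0 < |t − 4| < δ gives both |t − 4| < 1 and |t − 4| < ϵ/6, so |(-t^2 + 5t + 8) − 12| < ϵ.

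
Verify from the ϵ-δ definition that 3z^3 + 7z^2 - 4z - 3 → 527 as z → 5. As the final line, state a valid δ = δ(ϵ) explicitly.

Fix ϵ > 0. We want δ > 0 such that 0 < |z − 5| < δ implies |(3z^3 + 7z^2 - 4z - 3) − 527| < ϵ.
(3z^3 + 7z^2 - 4z - 3) − 527 = 3z^3 + 7z^2 - 4z - 530 = (z − 5)(3z^2 + 22z + 106).
So |(3z^3 + 7z^2 - 4z - 3) − 527| = |z − 5|·|3z^2 + 22z + 106|.
Require δ ≤ 1. Then |z − 5| < 1 gives |z| < 6, and by the triangle inequality |3z^2 + 22z + 106| ≤ 3·6^2 + 22·6 + 106 = 346.
Hence |(3z^3 + 7z^2 - 4z - 3) − 527| ≤ 346|z − 5| < ϵ provided |z − 5| < ϵ/346.
Take δ = min(1, ϵ/346). Then 0 < |z − 5| < δ gives both |z − 5| < 1 and |z − 5| < ϵ/346, so |(3z^3 + 7z^2 - 4z - 3) − 527| < ϵ.

δ = min(1, ϵ/346)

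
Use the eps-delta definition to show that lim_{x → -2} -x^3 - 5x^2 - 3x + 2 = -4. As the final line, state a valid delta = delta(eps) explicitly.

delta = min(2, eps/31)

Let eps > 0. We want delta > 0 such that 0 < |x + 2| < delta implies |(-x^3 - 5x^2 - 3x + 2) + 4| < eps.
(-x^3 - 5x^2 - 3x + 2) + 4 = -x^3 - 5x^2 - 3x + 6 = (x + 2)(-x^2 - 3x + 3).
So |(-x^3 - 5x^2 - 3x + 2) + 4| = |x + 2|·|-x^2 - 3x + 3|.
Require delta ≤ 2. Then |x + 2| < 2 gives |x| < 4, and by the triangle inequality |-x^2 - 3x + 3| ≤ 4^2 + 3·4 + 3 = 31.
Hence |(-x^3 - 5x^2 - 3x + 2) + 4| ≤ 31|x + 2| < eps provided |x + 2| < eps/31.
Choosing delta = min(2, eps/31) ensures both conditions, hence |(-x^3 - 5x^2 - 3x + 2) + 4| < eps.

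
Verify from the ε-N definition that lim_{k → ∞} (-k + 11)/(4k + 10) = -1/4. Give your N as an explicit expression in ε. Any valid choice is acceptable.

Let ε > 0 be given. For k ≥ 1, |(-k + 11)/(4k + 10) + 1/4| = |54|/(4(4k + 10)) = 54/(4(4k + 10)).
Since 4k + 10 ≥ 4k for k ≥ 1, this is ≤ 54/(4·4k) = (27/8)/k.
So |(-k + 11)/(4k + 10) + 1/4| < ε whenever k > (27/8)/ε.
Take N = (27/8)/ε. If k > N then |(-k + 11)/(4k + 10) + 1/4| ≤ (27/8)/k < ε.

N = (27/8)/ε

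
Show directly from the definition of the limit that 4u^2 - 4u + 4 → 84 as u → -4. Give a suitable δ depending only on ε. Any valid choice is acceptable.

Let ε > 0 be given. We want δ > 0 such that 0 < |u + 4| < δ implies |(4u^2 - 4u + 4) − 84| < ε.
(4u^2 - 4u + 4) − 84 = 4u^2 - 4u - 80 = (u + 4)(4u - 20).
So |(4u^2 - 4u + 4) − 84| = |u + 4|·|4u - 20|.
Assume first that |u + 4| < 1, so |u| < 5. Then |4u - 20| ≤ 4·5 + 20 = 40.
Hence |(4u^2 - 4u + 4) − 84| ≤ 40|u + 4| < ε provided |u + 4| < ε/40.
Take δ = min(1, ε/40). Then 0 < |u + 4| < δ gives both |u + 4| < 1 and |u + 4| < ε/40, so |(4u^2 - 4u + 4) − 84| < ε.

δ = min(1, ε/40)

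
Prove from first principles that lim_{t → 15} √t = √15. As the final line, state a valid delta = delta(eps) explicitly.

Let eps > 0 be given. We want delta > 0 such that 0 < |t − 15| < delta implies |√t − √15| < eps.
Multiplying by the conjugate, |√t − √15| = |t − 15|/(√t + √15).
Restrict delta ≤ 15 so that |t − 15| < 15 forces t > 0, and then √t + √15 > √15.
Hence |√t − √15| < |t − 15|/√15, which is < eps once |t − 15| < √15·eps.
Take delta = min(15, √15·eps). If 0 < |t − 15| < delta then t > 0 and |√t − √15| < |t − 15|/√15 < eps.

delta = min(15, √15·eps)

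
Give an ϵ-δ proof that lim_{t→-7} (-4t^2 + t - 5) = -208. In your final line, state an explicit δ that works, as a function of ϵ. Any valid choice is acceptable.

δ = min(1, ϵ/61)

Fix ϵ > 0. We want δ > 0 such that 0 < |t + 7| < δ implies |(-4t^2 + t - 5) + 208| < ϵ.
(-4t^2 + t - 5) + 208 = -4t^2 + t + 203 = (t + 7)(-4t + 29).
So |(-4t^2 + t - 5) + 208| = |t + 7|·|-4t + 29|.
Require δ ≤ 1. Then |t + 7| < 1 gives |t| < 8, and by the triangle inequality |-4t + 29| ≤ 4·8 + 29 = 61.
Hence |(-4t^2 + t - 5) + 208| ≤ 61|t + 7| < ϵ provided |t + 7| < ϵ/61.
Take δ = min(1, ϵ/61). Then 0 < |t + 7| < δ gives both |t + 7| < 1 and |t + 7| < ϵ/61, so |(-4t^2 + t - 5) + 208| < ϵ.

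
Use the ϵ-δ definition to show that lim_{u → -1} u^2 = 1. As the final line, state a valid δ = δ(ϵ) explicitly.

δ = min(1, ϵ/3)

Let ϵ > 0. We seek δ > 0 with 0 < |u + 1| < δ ⇒ |u^2 − 1| < ϵ.
Factor: u^2 − 1 = (u + 1)(u - 1), so |u^2 − 1| = |u + 1|·|u - 1|.
Restrict δ ≤ 1. Then |u + 1| < 1 gives |u| < 2, so by the triangle inequality |u - 1| ≤ 2 + 1 = 3.
Hence |u^2 − 1| ≤ 3|u + 1|, which is < ϵ once |u + 1| < ϵ/3.
Take δ = min(1, ϵ/3). If 0 < |u + 1| < δ then both bounds hold and |u^2 − 1| ≤ 3|u + 1| < 3·(ϵ/3) = ϵ.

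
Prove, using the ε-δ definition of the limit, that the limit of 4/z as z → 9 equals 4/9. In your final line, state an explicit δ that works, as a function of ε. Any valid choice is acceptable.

δ = min(9/2, (81/8)ε)

Let ε > 0 be given. We seek δ > 0 such that 0 < |z − 9| < δ implies |4/z − (4/9)| < ε.
|4/z − (4/9)| = 4·|9 − z|/(9·|z|) = 4|z − 9|/(9|z|).
Require δ ≤ 9/2 so that |z| > 9 − 9/2 = 9/2, hence 9|z| > 81/2.
Then |4/z − (4/9)| < 4|z − 9|/(81/2), which is < ε when |z − 9| < (81/8)ε.
Take δ = min(9/2, (81/8)ε). Then 0 < |z − 9| < δ gives both |z − 9| < 9/2 and |z − 9| < (81/8)ε, so |4/z − (4/9)| < ε.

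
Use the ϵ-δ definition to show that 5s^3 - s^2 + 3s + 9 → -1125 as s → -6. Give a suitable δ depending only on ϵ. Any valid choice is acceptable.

Suppose ϵ > 0. We want δ > 0 such that 0 < |s + 6| < δ implies |(5s^3 - s^2 + 3s + 9) + 1125| < ϵ.
(5s^3 - s^2 + 3s + 9) + 1125 = 5s^3 - s^2 + 3s + 1134 = (s + 6)(5s^2 - 31s + 189).
So |(5s^3 - s^2 + 3s + 9) + 1125| = |s + 6|·|5s^2 - 31s + 189|.
Require δ ≤ 2. Then |s + 6| < 2 gives |s| < 8, and by the triangle inequality |5s^2 - 31s + 189| ≤ 5·8^2 + 31·8 + 189 = 757.
Hence |(5s^3 - s^2 + 3s + 9) + 1125| ≤ 757|s + 6| < ϵ provided |s + 6| < ϵ/757.
Choosing δ = min(2, ϵ/757) ensures both conditions, hence |(5s^3 - s^2 + 3s + 9) + 1125| < ϵ.

δ = min(2, ϵ/757)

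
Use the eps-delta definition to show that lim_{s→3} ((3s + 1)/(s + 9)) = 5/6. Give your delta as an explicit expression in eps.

Fix eps > 0. We want delta > 0 with 0 < |s − 3| < delta ⇒ |(3s + 1)/(s + 9) − (5/6)| < eps.
Combining over a common denominator, (3s + 1)/(s + 9) − (5/6) = [(3s + 1)·12 − 10·(s + 9)] / [12·(s + 9)] = 26(s − 3) / (12(s + 9)).
So |(3s + 1)/(s + 9) − (5/6)| = 26|s − 3| / (12·|s + 9|).
Restrict delta ≤ 6. Then |s − 3| < 6 gives |s + 9| = |(s − 3) + 12| ≥ 12 − 6 = 6.
Hence |(3s + 1)/(s + 9) − (5/6)| < 26|s − 3|/(12·6) = (13/36)|s − 3|, which is < eps once |s − 3| < (36/13)eps.
Take delta = min(6, (36/13)eps). Then 0 < |s − 3| < delta forces both bounds, so |(3s + 1)/(s + 9) − (5/6)| < eps.

delta = min(6, (36/13)eps)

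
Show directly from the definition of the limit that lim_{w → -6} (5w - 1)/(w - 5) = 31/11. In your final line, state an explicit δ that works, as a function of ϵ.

δ = min(11/2, (121/48)ϵ)

Fix ϵ > 0. We want δ > 0 with 0 < |w + 6| < δ ⇒ |(5w - 1)/(w - 5) − (31/11)| < ϵ.
Combining over a common denominator, (5w - 1)/(w - 5) − (31/11) = [(5w - 1)·(-11) − (-31)·(w - 5)] / [(-11)·(w - 5)] = -24(w + 6) / ((-11)(w - 5)).
So |(5w - 1)/(w - 5) − (31/11)| = 24|w + 6| / (11·|w − 5|).
Restrict δ ≤ 11/2. Then |w + 6| < 11/2 gives |w − 5| = |(w + 6) + (-11)| ≥ 11 − 11/2 = 11/2.
Hence |(5w - 1)/(w - 5) − (31/11)| < 24|w + 6|/(11·(11/2)) = (48/121)|w + 6|, which is < ϵ once |w + 6| < (121/48)ϵ.
Take δ = min(11/2, (121/48)ϵ). Then 0 < |w + 6| < δ forces both bounds, so |(5w - 1)/(w - 5) − (31/11)| < ϵ.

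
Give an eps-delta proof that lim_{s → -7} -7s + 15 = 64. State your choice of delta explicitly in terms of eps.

delta = eps/7

Suppose eps > 0. We need delta > 0 so that 0 < |s + 7| < delta implies |(-7s + 15) − 64| < eps.
|(-7s + 15) − 64| = |-7s - 49| = 7|s + 7|.
Thus it suffices that |s + 7| < eps/7.
Take delta = eps/7. If 0 < |s + 7| < delta then |(-7s + 15) − 64| = 7|s + 7| < 7·(eps/7) = eps.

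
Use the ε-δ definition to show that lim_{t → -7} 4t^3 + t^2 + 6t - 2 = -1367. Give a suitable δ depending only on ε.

δ = min(1, ε/667)

Let ε > 0 be given. We want δ > 0 such that 0 < |t + 7| < δ implies |(4t^3 + t^2 + 6t - 2) + 1367| < ε.
(4t^3 + t^2 + 6t - 2) + 1367 = 4t^3 + t^2 + 6t + 1365 = (t + 7)(4t^2 - 27t + 195).
So |(4t^3 + t^2 + 6t - 2) + 1367| = |t + 7|·|4t^2 - 27t + 195|.
Assume first that |t + 7| < 1, so |t| < 8. Then |4t^2 - 27t + 195| ≤ 4·8^2 + 27·8 + 195 = 667.
Hence |(4t^3 + t^2 + 6t - 2) + 1367| ≤ 667|t + 7| < ε provided |t + 7| < ε/667.
Choosing δ = min(1, ε/667) ensures both conditions, hence |(4t^3 + t^2 + 6t - 2) + 1367| < ε.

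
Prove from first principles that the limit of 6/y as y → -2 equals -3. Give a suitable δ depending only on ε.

Fix ε > 0. We seek δ > 0 such that 0 < |y + 2| < δ implies |6/y + 3| < ε.
|6/y + 3| = 6·|-2 − y|/(2·|y|) = 6|y + 2|/(2|y|).
Require δ ≤ 1 so that |y| > 2 − 1 = 1, hence 2|y| > 2.
Then |6/y + 3| < 6|y + 2|/2, which is < ε when |y + 2| < (1/3)ε.
Take δ = min(1, (1/3)ε). Then 0 < |y + 2| < δ gives both |y + 2| < 1 and |y + 2| < (1/3)ε, so |6/y + 3| < ε.

δ = min(1, (1/3)ε)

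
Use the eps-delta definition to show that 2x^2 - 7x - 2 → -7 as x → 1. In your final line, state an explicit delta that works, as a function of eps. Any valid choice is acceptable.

delta = min(1, eps/9)

Fix eps > 0. We want delta > 0 such that 0 < |x − 1| < delta implies |(2x^2 - 7x - 2) + 7| < eps.
(2x^2 - 7x - 2) + 7 = 2x^2 - 7x + 5 = (x − 1)(2x - 5).
So |(2x^2 - 7x - 2) + 7| = |x − 1|·|2x - 5|.
Assume first that |x − 1| < 1, so |x| < 2. Then |2x - 5| ≤ 2·2 + 5 = 9.
Hence |(2x^2 - 7x - 2) + 7| ≤ 9|x − 1| < eps provided |x − 1| < eps/9.
Take delta = min(1, eps/9). Then 0 < |x − 1| < delta gives both |x − 1| < 1 and |x − 1| < eps/9, so |(2x^2 - 7x - 2) + 7| < eps.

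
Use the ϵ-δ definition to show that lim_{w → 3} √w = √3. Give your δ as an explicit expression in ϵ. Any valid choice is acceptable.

Suppose ϵ > 0. We want δ > 0 such that 0 < |w − 3| < δ implies |√w − √3| < ϵ.
Rationalise: √w − √3 = (w − 3)/(√w + √3), so |√w − √3| = |w − 3|/(√w + √3).
Restrict δ ≤ 3 so that |w − 3| < 3 forces w > 0, and then √w + √3 > √3.
Hence |√w − √3| < |w − 3|/√3, which is < ϵ once |w − 3| < √3·ϵ.
Take δ = min(3, √3·ϵ). If 0 < |w − 3| < δ then w > 0 and |√w − √3| < |w − 3|/√3 < ϵ.

δ = min(3, √3·ϵ)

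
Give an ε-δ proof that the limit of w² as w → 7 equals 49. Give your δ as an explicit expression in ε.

δ = min(1, ε/15)

Fix ε > 0. We seek δ > 0 with 0 < |w − 7| < δ ⇒ |w² − 49| < ε.
Factor: w² − 49 = (w − 7)(w + 7), so |w² − 49| = |w − 7|·|w + 7|.
Restrict δ ≤ 1. Then |w − 7| < 1 gives |w| < 8, so by the triangle inequality |w + 7| ≤ 8 + 7 = 15.
Hence |w² − 49| ≤ 15|w − 7|, which is < ε once |w − 7| < ε/15.
Take δ = min(1, ε/15). If 0 < |w − 7| < δ then both bounds hold and |w² − 49| ≤ 15|w − 7| < 15·(ε/15) = ε.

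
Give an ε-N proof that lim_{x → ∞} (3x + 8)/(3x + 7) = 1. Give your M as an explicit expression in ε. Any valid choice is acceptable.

M = (1/3)/ε

Let ε > 0 be given. We seek M > 0 such that x > M implies |(3x + 8)/(3x + 7) − 1| < ε.
(3x + 8)/(3x + 7) − 1 = (3(3x + 8) − 3(3x + 7)) / (3(3x + 7)) = 3/(3(3x + 7)).
For x > 0 we have 3x + 7 > 3x, so |(3x + 8)/(3x + 7) − 1| = 3/(3(3x + 7)) < 3/(3·3x) = (1/3)/x.
Thus |(3x + 8)/(3x + 7) − 1| < ε whenever x > (1/3)/ε.
Take M = (1/3)/ε. If x > M then |(3x + 8)/(3x + 7) − 1| < (1/3)/x < ε.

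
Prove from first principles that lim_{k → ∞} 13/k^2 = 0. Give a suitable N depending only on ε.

N = (13/ε)^{1/2}

Fix ε > 0. For k ≥ 1, |13/k^2 − 0| = 13/k^2.
13/k^2 < ε ⇔ k^2 > 13/ε ⇔ k > (13/ε)^{1/2}.
Take N = (13/ε)^{1/2}. Then k > N implies 13/k^2 < ε.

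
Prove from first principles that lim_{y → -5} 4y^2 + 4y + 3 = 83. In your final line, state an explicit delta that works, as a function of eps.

Let eps > 0 be given. We want delta > 0 such that 0 < |y + 5| < delta implies |(4y^2 + 4y + 3) − 83| < eps.
(4y^2 + 4y + 3) − 83 = 4y^2 + 4y - 80 = (y + 5)(4y - 16).
So |(4y^2 + 4y + 3) − 83| = |y + 5|·|4y - 16|.
Assume first that |y + 5| < 2, so |y| < 7. Then |4y - 16| ≤ 4·7 + 16 = 44.
Hence |(4y^2 + 4y + 3) − 83| ≤ 44|y + 5| < eps provided |y + 5| < eps/44.
Take delta = min(2, eps/44). Then 0 < |y + 5| < delta gives both |y + 5| < 2 and |y + 5| < eps/44, so |(4y^2 + 4y + 3) − 83| < eps.

delta = min(2, eps/44)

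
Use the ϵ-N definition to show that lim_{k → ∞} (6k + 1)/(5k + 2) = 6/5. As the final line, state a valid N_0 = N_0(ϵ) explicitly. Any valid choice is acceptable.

Suppose ϵ > 0. For k ≥ 1, |(6k + 1)/(5k + 2) − (6/5)| = |-7|/(5(5k + 2)) = 7/(5(5k + 2)).
Since 5k + 2 ≥ 5k for k ≥ 1, this is ≤ 7/(5·5k) = (7/25)/k.
So |(6k + 1)/(5k + 2) − (6/5)| < ϵ whenever k > (7/25)/ϵ.
Take N_0 = (7/25)/ϵ. If k > N_0 then |(6k + 1)/(5k + 2) − (6/5)| ≤ (7/25)/k < ϵ.

N_0 = (7/25)/ϵ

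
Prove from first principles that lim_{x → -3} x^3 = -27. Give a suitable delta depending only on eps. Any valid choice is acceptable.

delta = min(2, eps/49)

Let eps > 0 be given. We seek delta > 0 with 0 < |x + 3| < delta ⇒ |x^3 + 27| < eps.
Factor: x^3 + 27 = (x + 3)(x^2 - 3x + 9), so |x^3 + 27| = |x + 3|·|x^2 - 3x + 9|.
Restrict delta ≤ 2. Then |x + 3| < 2 gives |x| < 5, so by the triangle inequality |x^2 - 3x + 9| ≤ 5^2 + 3·5 + 9 = 49.
Hence |x^3 + 27| ≤ 49|x + 3|, which is < eps once |x + 3| < eps/49.
Take delta = min(2, eps/49). If 0 < |x + 3| < delta then both bounds hold and |x^3 + 27| ≤ 49|x + 3| < 49·(eps/49) = eps.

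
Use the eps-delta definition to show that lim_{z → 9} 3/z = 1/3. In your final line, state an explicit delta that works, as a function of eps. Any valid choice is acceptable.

delta = min(9/2, (27/2)eps)

Let eps > 0 be given. We seek delta > 0 such that 0 < |z − 9| < delta implies |3/z − (1/3)| < eps.
|3/z − (1/3)| = 3·|9 − z|/(9·|z|) = 3|z − 9|/(9|z|).
Restrict delta ≤ 9/2. Then |z − 9| < 9/2 gives |z| > 9/2, so 9|z| > 81/2.
Then |3/z − (1/3)| < 3|z − 9|/(81/2), which is < eps when |z − 9| < (27/2)eps.
Take delta = min(9/2, (27/2)eps). Then 0 < |z − 9| < delta gives both |z − 9| < 9/2 and |z − 9| < (27/2)eps, so |3/z − (1/3)| < eps.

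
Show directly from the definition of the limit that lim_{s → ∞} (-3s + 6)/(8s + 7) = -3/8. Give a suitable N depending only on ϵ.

Let ϵ > 0. We seek N > 0 such that s > N implies |(-3s + 6)/(8s + 7) + 3/8| < ϵ.
(-3s + 6)/(8s + 7) + 3/8 = (8(-3s + 6) − (-3)(8s + 7)) / (8(8s + 7)) = 69/(8(8s + 7)).
For s > 0 we have 8s + 7 > 8s, so |(-3s + 6)/(8s + 7) + 3/8| = 69/(8(8s + 7)) < 69/(8·8s) = (69/64)/s.
Thus |(-3s + 6)/(8s + 7) + 3/8| < ϵ whenever s > (69/64)/ϵ.
Take N = (69/64)/ϵ. If s > N then |(-3s + 6)/(8s + 7) + 3/8| < (69/64)/s < ϵ.

N = (69/64)/ϵ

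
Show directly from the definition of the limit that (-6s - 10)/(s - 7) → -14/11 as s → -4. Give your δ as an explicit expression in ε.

δ = min(11/2, (121/104)ε)

Let ε > 0. We want δ > 0 with 0 < |s + 4| < δ ⇒ |(-6s - 10)/(s - 7) + 14/11| < ε.
Combining over a common denominator, (-6s - 10)/(s - 7) + 14/11 = [(-6s - 10)·(-11) − 14·(s - 7)] / [(-11)·(s - 7)] = 52(s + 4) / ((-11)(s - 7)).
So |(-6s - 10)/(s - 7) + 14/11| = 52|s + 4| / (11·|s − 7|).
Restrict δ ≤ 11/2. Then |s + 4| < 11/2 gives |s − 7| = |(s + 4) + (-11)| ≥ 11 − 11/2 = 11/2.
Hence |(-6s - 10)/(s - 7) + 14/11| < 52|s + 4|/(11·(11/2)) = (104/121)|s + 4|, which is < ε once |s + 4| < (121/104)ε.
Take δ = min(11/2, (121/104)ε). Then 0 < |s + 4| < δ forces both bounds, so |(-6s - 10)/(s - 7) + 14/11| < ε.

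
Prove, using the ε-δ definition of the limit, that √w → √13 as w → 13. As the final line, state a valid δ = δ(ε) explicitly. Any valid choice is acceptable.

δ = min(13, √13·ε)

Let ε > 0. We want δ > 0 such that 0 < |w − 13| < δ implies |√w − √13| < ε.
Rationalise: √w − √13 = (w − 13)/(√w + √13), so |√w − √13| = |w − 13|/(√w + √13).
Restrict δ ≤ 13 so that |w − 13| < 13 forces w > 0, and then √w + √13 > √13.
Hence |√w − √13| < |w − 13|/√13, which is < ε once |w − 13| < √13·ε.
Take δ = min(13, √13·ε). If 0 < |w − 13| < δ then w > 0 and |√w − √13| < |w − 13|/√13 < ε.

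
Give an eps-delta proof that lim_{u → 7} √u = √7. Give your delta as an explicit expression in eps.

delta = min(7, √7·eps)

Fix eps > 0. We want delta > 0 such that 0 < |u − 7| < delta implies |√u − √7| < eps.
Multiplying by the conjugate, |√u − √7| = |u − 7|/(√u + √7).
Restrict delta ≤ 7 so that |u − 7| < 7 forces u > 0, and then √u + √7 > √7.
Hence |√u − √7| < |u − 7|/√7, which is < eps once |u − 7| < √7·eps.
Take delta = min(7, √7·eps). If 0 < |u − 7| < delta then u > 0 and |√u − √7| < |u − 7|/√7 < eps.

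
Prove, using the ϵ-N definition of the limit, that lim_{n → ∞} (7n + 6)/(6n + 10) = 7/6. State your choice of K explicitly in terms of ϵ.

K = (17/18)/ϵ

Let ϵ > 0. For n ≥ 1, |(7n + 6)/(6n + 10) − (7/6)| = |-34|/(6(6n + 10)) = 34/(6(6n + 10)).
Since 6n + 10 ≥ 6n for n ≥ 1, this is ≤ 34/(6·6n) = (17/18)/n.
So |(7n + 6)/(6n + 10) − (7/6)| < ϵ whenever n > (17/18)/ϵ.
Take K = (17/18)/ϵ. If n > K then |(7n + 6)/(6n + 10) − (7/6)| ≤ (17/18)/n < ϵ.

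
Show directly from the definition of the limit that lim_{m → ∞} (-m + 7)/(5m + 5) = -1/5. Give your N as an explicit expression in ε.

Let ε > 0. For m ≥ 1, |(-m + 7)/(5m + 5) + 1/5| = |40|/(5(5m + 5)) = 40/(5(5m + 5)).
Since 5m + 5 ≥ 5m for m ≥ 1, this is ≤ 40/(5·5m) = (8/5)/m.
So |(-m + 7)/(5m + 5) + 1/5| < ε whenever m > (8/5)/ε.
Take N = (8/5)/ε. If m > N then |(-m + 7)/(5m + 5) + 1/5| ≤ (8/5)/m < ε.

N = (8/5)/ε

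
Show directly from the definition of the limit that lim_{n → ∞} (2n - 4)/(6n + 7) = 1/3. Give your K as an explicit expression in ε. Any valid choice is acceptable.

Suppose ε > 0. For n ≥ 1, |(2n - 4)/(6n + 7) − (1/3)| = |-38|/(6(6n + 7)) = 38/(6(6n + 7)).
Since 6n + 7 ≥ 6n for n ≥ 1, this is ≤ 38/(6·6n) = (19/18)/n.
So |(2n - 4)/(6n + 7) − (1/3)| < ε whenever n > (19/18)/ε.
Take K = (19/18)/ε. If n > K then |(2n - 4)/(6n + 7) − (1/3)| ≤ (19/18)/n < ε.

K = (19/18)/ε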